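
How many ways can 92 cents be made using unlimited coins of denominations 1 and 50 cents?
Coefficient of x^92 in 1/(1-x^1) · 1/(1-x^50). Use j coins of 50 for j = 0..⌊92/50⌋ = 1, the rest in 1s: 1 + 1 = 2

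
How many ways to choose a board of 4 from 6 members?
C(6,4) = 6!/(4!×2!) = 15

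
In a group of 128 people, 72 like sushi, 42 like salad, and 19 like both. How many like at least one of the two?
|A∪B| = |A| + |B| - |A∩B| = 72 + 42 - 19 = 95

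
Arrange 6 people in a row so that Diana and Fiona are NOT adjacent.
Total - adjacent = 6! - (6-1)!×2 = 720 - 240 = 480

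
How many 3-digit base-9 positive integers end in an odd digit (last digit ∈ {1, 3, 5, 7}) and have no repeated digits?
Last∈{1,3,5,7}. Last=0: 0. Last nonzero: 4×7×P(7,1) = 196. Total = 196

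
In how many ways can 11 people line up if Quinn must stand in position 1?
Fix one position: (11-1)! = 3628800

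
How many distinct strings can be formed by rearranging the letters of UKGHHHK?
7! / (3! × 2! × 1! × 1!) = 420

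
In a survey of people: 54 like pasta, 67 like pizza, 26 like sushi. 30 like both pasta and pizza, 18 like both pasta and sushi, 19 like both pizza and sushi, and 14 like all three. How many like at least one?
|A∪B∪C| = 54+67+26-30-18-19+14 = 94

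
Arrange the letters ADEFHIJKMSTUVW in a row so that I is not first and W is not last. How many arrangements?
By inclusion-exclusion: 14! - 2×(14-1)! + (14-2)! = 87178291200 - 12454041600 + 479001600 = 75203251200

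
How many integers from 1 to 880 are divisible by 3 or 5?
⌊880/3⌋ + ⌊880/5⌋ - ⌊880/15⌋ = 293 + 176 - 58 = 411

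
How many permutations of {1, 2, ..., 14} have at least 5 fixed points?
Exactly j fixed points: C(14,j)·!(14-j); sum over j ≥ 5 (derangement numbers via !m = (m-1)·(!(m-1) + !(m-2)): !0..!9 = 1, 0, 1, 2, 9, 44, 265, 1854, 14833, 133496). Σ_{j=5}^{14} C(14,j)·!(14-j) = C(14,5)·!9 + C(14,6)·!8 + C(14,7)·!7 + C(14,8)·!6 + C(14,9)·!5 + C(14,10)·!4 + C(14,11)·!3 + C(14,12)·!2 + C(14,13)·!1 + C(14,14)·!0 = 2002·133496 + 3003·14833 + 3432·1854 + 3003·265 + 2002·44 + 1001·9 + 364·2 + 91·1 + 14·0 + 1·1 = 319059131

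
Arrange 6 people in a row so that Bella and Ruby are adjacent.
Treat as block: (6-1)! × 2! = 120 × 2 = 240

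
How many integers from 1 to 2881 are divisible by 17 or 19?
⌊2881/17⌋ + ⌊2881/19⌋ - ⌊2881/323⌋ = 169 + 151 - 8 = 312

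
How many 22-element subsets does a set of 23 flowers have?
C(23,22) = 23!/(22!×1!) = 23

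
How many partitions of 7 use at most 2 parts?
By conjugation, equals partitions of 7 into parts ≤ 2. Let r_j(i) = number of partitions of i into parts ≤ j, for i = 0..7. r_1(i) = 1 for all i; r_j(i) = r_{j-1}(i) + r_j(i-j). Rows j = 2..2: ≤2: 1 1 2 2 3 3 4 4. r_2(7) = 4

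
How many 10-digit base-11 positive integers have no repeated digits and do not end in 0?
Last digit: 10 nonzero choices. First digit: 9 (nonzero, ≠last). Middle 8: P(9,8) = 362880. Total = 32659200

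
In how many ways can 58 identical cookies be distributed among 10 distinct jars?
C(58+10-1, 10-1) = C(67, 9) = 42757703560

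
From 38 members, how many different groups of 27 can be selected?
C(38,27) = 38!/(27!×11!) = 1203322288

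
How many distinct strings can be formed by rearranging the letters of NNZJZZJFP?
9! / (1! × 1! × 2! × 3! × 2!) = 15120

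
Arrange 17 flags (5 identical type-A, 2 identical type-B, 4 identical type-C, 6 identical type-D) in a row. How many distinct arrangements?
17! / (5! × 2! × 4! × 6!) = 85765680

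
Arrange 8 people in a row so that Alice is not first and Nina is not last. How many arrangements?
By inclusion-exclusion: 8! - 2×(8-1)! + (8-2)! = 40320 - 10080 + 720 = 30960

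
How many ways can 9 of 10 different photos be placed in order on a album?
P(10,9) = 10!/(10-9)! = 3628800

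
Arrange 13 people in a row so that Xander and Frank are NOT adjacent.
Total - adjacent = 13! - (13-1)!×2 = 6227020800 - 958003200 = 5269017600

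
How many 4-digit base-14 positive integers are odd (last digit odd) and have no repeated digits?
Last∈{1,3,5,7,9,11,13}. Last=0: 0. Last nonzero: 7×12×P(12,2) = 11088. Total = 11088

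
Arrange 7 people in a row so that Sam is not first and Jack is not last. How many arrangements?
By inclusion-exclusion: 7! - 2×(7-1)! + (7-2)! = 5040 - 1440 + 120 = 3720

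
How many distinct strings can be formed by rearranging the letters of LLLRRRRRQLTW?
12! / (1! × 1! × 5! × 4! × 1!) = 166320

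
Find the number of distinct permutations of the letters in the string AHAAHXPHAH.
10! / (1! × 1! × 4! × 4!) = 6300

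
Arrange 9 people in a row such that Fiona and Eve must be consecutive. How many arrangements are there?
Treat the 2 as one block: (9-2+1)! × 2! = 40320 × 2 = 80640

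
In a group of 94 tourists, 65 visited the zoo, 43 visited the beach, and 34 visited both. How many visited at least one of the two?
|A∪B| = |A| + |B| - |A∩B| = 65 + 43 - 34 = 74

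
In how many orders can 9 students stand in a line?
9! = 362880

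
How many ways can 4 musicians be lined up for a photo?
4! = 24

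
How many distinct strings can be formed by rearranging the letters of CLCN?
4! / (2! × 1! × 1!) = 12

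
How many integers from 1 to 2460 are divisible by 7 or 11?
⌊2460/7⌋ + ⌊2460/11⌋ - ⌊2460/77⌋ = 351 + 223 - 31 = 543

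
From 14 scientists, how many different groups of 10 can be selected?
C(14,10) = 14!/(10!×4!) = 1001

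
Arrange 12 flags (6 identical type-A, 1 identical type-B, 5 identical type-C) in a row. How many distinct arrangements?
12! / (6! × 1! × 5!) = 5544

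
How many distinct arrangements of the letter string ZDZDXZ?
6! / (2! × 1! × 3!) = 60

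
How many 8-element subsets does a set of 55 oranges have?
C(55,8) = 55!/(8!×47!) = 1217566350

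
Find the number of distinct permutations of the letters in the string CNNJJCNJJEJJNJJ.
15! / (2! × 1! × 4! × 8!) = 675675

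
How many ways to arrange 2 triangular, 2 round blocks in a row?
4! / (2! × 2!) = 6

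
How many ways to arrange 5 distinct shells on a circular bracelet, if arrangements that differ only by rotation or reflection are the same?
(5-1)!/2 = 24/2 = 12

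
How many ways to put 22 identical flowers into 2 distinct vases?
C(22+2-1, 2-1) = C(23, 1) = 23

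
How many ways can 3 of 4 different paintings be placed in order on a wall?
P(4,3) = 4!/(4-3)! = 24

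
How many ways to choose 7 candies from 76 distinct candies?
C(76,7) = 76!/(7!×69!) = 2186189400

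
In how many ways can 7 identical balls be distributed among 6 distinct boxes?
C(7+6-1, 6-1) = C(12, 5) = 792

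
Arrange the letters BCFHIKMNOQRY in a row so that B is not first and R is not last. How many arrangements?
By inclusion-exclusion: 12! - 2×(12-1)! + (12-2)! = 479001600 - 79833600 + 3628800 = 402796800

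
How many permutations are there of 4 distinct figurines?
4! = 24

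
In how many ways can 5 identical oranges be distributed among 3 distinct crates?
C(5+3-1, 3-1) = C(7, 2) = 21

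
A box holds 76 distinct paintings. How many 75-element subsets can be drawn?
C(76,75) = 76!/(75!×1!) = 76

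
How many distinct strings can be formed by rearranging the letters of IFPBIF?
6! / (1! × 1! × 2! × 2!) = 180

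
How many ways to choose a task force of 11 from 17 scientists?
C(17,11) = 17!/(11!×6!) = 12376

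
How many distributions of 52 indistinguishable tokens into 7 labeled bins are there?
C(52+7-1, 7-1) = C(58, 6) = 40475358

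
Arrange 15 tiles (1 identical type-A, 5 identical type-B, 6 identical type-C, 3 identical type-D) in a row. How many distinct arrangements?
15! / (1! × 5! × 6! × 3!) = 2522520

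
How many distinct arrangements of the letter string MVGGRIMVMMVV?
12! / (4! × 1! × 2! × 1! × 4!) = 415800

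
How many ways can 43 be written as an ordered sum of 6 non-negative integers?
C(43+6-1, 6-1) = C(48, 5) = 1712304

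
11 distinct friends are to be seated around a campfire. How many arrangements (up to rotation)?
Circular: fix one position, arrange the rest. (11-1)! = 3628800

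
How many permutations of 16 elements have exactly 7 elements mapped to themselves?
Choose the 7 fixed points C(16,7) = 11440, derange the rest: !9 = Σ_{j=0}^{9} (-1)^j·9!/j! = 362880 - 362880 + 181440 - 60480 + 15120 - 3024 + 504 - 72 + 9 - 1 = 133496. Product = 11440 × 133496 = 1527194240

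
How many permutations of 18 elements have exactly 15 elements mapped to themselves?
Choose the 15 fixed points C(18,15) = 816, derange the rest: !3 = Σ_{j=0}^{3} (-1)^j·3!/j! = 6 - 6 + 3 - 1 = 2. Product = 816 × 2 = 1632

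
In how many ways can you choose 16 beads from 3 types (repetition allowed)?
C(16+3-1, 3-1) = C(18, 2) = 153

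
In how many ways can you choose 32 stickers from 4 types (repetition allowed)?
C(32+4-1, 4-1) = C(35, 3) = 6545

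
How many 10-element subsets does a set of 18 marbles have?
C(18,10) = 18!/(10!×8!) = 43758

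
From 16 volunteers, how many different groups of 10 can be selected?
C(16,10) = 16!/(10!×6!) = 8008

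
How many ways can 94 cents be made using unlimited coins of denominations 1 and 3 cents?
Coefficient of x^94 in 1/(1-x^1) · 1/(1-x^3). Use j coins of 3 for j = 0..⌊94/3⌋ = 31, the rest in 1s: 31 + 1 = 32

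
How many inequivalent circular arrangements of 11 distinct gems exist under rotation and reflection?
(11-1)!/2 = 3628800/2 = 1814400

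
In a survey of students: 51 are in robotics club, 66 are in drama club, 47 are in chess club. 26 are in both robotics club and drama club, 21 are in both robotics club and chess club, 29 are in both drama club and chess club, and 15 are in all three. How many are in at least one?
|A∪B∪C| = 51+66+47-26-21-29+15 = 103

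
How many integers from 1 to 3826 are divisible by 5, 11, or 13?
⌊3826/5⌋+⌊3826/11⌋+⌊3826/13⌋ - ⌊3826/55⌋-⌊3826/65⌋-⌊3826/143⌋ + ⌊3826/715⌋ = 765+347+294 - 69-58-26 + 5 = 1258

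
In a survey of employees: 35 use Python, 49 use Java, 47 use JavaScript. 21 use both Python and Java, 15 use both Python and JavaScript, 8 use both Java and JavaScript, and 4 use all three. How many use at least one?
|A∪B∪C| = 35+49+47-21-15-8+4 = 91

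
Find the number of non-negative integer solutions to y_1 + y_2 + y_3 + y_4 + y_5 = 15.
C(15+5-1, 5-1) = C(19, 4) = 3876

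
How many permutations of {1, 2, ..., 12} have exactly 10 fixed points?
Choose the 10 fixed points C(12,10) = 66, derange the rest: !2 = Σ_{j=0}^{2} (-1)^j·2!/j! = 2 - 2 + 1 = 1. Product = 66 × 1 = 66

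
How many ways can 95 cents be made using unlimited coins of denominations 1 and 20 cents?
Coefficient of x^95 in 1/(1-x^1) · 1/(1-x^20). Use j coins of 20 for j = 0..⌊95/20⌋ = 4, the rest in 1s: 4 + 1 = 5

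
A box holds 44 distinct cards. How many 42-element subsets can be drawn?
C(44,42) = 44!/(42!×2!) = 946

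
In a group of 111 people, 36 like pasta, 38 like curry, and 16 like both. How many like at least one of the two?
|A∪B| = |A| + |B| - |A∩B| = 36 + 38 - 16 = 58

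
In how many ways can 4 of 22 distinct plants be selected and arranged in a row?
P(22,4) = 22!/(22-4)! = 175560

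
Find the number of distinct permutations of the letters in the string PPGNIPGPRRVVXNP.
15! / (1! × 2! × 2! × 2! × 2! × 1! × 5!) = 681080400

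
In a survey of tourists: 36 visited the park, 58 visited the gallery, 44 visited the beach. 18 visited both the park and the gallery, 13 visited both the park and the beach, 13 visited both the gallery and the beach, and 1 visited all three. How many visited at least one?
|A∪B∪C| = 36+58+44-18-13-13+1 = 95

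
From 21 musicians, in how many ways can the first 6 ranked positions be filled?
P(21,6) = 21!/(21-6)! = 39070080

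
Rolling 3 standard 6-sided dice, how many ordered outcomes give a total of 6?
Coefficient of x^6 in (x + x² + ... + x^6)^3. By inclusion-exclusion on dice exceeding 6: Σ_j (-1)^j C(3,j)·C(6-1-6j, 2) = C(3,0)·C(5,2) = 1·10 = 10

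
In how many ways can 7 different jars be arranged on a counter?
7! = 5040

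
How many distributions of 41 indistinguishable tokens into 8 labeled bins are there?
C(41+8-1, 8-1) = C(48, 7) = 73629072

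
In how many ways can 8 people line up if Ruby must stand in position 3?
Fix one position: (8-1)! = 5040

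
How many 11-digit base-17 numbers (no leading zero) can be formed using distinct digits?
First digit: 16 choices (nonzero). Then descending: 16 × 16 × 15 × 14 × 13 × 12 × 11 × 10 × 9 × 8 × 7 = 464950886400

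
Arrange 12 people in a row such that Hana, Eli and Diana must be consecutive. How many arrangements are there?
Treat the 3 as one block: (12-3+1)! × 3! = 3628800 × 6 = 21772800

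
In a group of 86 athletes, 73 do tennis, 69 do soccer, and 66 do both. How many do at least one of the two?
|A∪B| = |A| + |B| - |A∩B| = 73 + 69 - 66 = 76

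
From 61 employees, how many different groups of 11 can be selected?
C(61,11) = 61!/(11!×50!) = 418094152866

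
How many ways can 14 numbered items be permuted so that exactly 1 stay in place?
Choose the 1 fixed point C(14,1) = 14, derange the rest: !13 = Σ_{j=0}^{13} (-1)^j·13!/j! = 6227020800 - 6227020800 + 3113510400 - 1037836800 + 259459200 - 51891840 + 8648640 - 1235520 + 154440 - 17160 + 1716 - 156 + 13 - 1 = 2290792932. Product = 14 × 2290792932 = 32071101048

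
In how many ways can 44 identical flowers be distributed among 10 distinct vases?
C(44+10-1, 10-1) = C(53, 9) = 4431613550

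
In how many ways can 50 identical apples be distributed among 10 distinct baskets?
C(50+10-1, 10-1) = C(59, 9) = 12565671261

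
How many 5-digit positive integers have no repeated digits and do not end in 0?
Last digit: 9 nonzero choices. First digit: 8 (nonzero, ≠last). Middle 3: P(8,3) = 336. Total = 24192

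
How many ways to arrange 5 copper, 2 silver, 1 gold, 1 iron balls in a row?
9! / (5! × 2! × 1! × 1!) = 1512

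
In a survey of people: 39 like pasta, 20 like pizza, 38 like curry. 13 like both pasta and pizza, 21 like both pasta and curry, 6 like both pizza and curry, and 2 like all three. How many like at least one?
|A∪B∪C| = 39+20+38-13-21-6+2 = 59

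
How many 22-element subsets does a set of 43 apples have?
C(43,22) = 43!/(22!×21!) = 1052049481860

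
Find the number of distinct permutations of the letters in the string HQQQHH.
6! / (3! × 3!) = 20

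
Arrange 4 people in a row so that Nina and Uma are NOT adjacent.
Total - adjacent = 4! - (4-1)!×2 = 24 - 12 = 12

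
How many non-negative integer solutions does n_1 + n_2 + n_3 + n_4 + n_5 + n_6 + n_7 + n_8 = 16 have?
C(16+8-1, 8-1) = C(23, 7) = 245157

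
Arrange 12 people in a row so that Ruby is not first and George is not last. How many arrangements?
By inclusion-exclusion: 12! - 2×(12-1)! + (12-2)! = 479001600 - 79833600 + 3628800 = 402796800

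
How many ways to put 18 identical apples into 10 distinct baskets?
C(18+10-1, 10-1) = C(27, 9) = 4686825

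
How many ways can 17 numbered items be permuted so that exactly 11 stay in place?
Choose the 11 fixed points C(17,11) = 12376, derange the rest: !6 = Σ_{j=0}^{6} (-1)^j·6!/j! = 720 - 720 + 360 - 120 + 30 - 6 + 1 = 265. Product = 12376 × 265 = 3279640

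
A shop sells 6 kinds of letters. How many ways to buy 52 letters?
C(52+6-1, 6-1) = C(57, 5) = 4187106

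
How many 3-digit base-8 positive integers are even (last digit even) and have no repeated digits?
Last∈{0,2,4,6}. Last=0: 42. Last nonzero: 3×6×P(6,1) = 108. Total = 150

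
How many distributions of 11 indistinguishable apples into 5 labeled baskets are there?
C(11+5-1, 5-1) = C(15, 4) = 1365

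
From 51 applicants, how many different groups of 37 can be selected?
C(51,37) = 51!/(37!×14!) = 1292706174900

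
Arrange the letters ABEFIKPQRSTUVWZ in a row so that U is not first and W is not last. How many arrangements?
By inclusion-exclusion: 15! - 2×(15-1)! + (15-2)! = 1307674368000 - 174356582400 + 6227020800 = 1139544806400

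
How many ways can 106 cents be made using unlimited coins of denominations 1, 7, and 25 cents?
Coefficient of x^106 in 1/(1-x^1) · 1/(1-x^7) · 1/(1-x^25). Case on j = number of 25-cent coins (j = 0..4); remainder r = 106 - 25j is made from {1,7} in ⌊r/7⌋+1 ways. r = 106, 81, 56, 31, 6 → 16 + 12 + 9 + 5 + 1 = 43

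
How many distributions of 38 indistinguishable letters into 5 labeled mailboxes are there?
C(38+5-1, 5-1) = C(42, 4) = 111930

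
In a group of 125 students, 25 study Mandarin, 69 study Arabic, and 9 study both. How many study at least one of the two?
|A∪B| = |A| + |B| - |A∩B| = 25 + 69 - 9 = 85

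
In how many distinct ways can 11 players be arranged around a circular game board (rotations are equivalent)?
Circular: fix one position, arrange the rest. (11-1)! = 3628800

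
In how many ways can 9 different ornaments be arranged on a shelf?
9! = 362880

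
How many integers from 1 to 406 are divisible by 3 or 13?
⌊406/3⌋ + ⌊406/13⌋ - ⌊406/39⌋ = 135 + 31 - 10 = 156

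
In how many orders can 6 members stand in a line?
6! = 720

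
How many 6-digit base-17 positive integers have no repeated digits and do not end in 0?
Last digit: 16 nonzero choices. First digit: 15 (nonzero, ≠last). Middle 4: P(15,4) = 32760. Total = 7862400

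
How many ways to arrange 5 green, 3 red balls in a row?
8! / (5! × 3!) = 56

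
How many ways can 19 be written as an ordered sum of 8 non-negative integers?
C(19+8-1, 8-1) = C(26, 7) = 657800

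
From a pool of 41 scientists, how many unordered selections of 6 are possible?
C(41,6) = 41!/(6!×35!) = 4496388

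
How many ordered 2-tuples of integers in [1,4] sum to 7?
Coefficient of x^7 in (x + x² + ... + x^4)^2. By inclusion-exclusion on dice exceeding 4: Σ_j (-1)^j C(2,j)·C(7-1-4j, 1) = C(2,0)·C(6,1) - C(2,1)·C(2,1) = 1·6 - 2·2 = 2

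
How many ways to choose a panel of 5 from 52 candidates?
C(52,5) = 52!/(5!×47!) = 2598960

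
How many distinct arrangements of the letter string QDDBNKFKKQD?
11! / (2! × 1! × 3! × 1! × 3! × 1!) = 554400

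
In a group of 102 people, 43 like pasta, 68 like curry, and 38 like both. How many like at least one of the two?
|A∪B| = |A| + |B| - |A∩B| = 43 + 68 - 38 = 73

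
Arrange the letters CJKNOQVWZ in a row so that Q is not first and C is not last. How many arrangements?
By inclusion-exclusion: 9! - 2×(9-1)! + (9-2)! = 362880 - 80640 + 5040 = 287280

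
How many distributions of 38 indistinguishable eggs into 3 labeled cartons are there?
C(38+3-1, 3-1) = C(40, 2) = 780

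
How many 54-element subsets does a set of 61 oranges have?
C(61,54) = 61!/(54!×7!) = 436270780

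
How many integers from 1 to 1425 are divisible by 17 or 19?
⌊1425/17⌋ + ⌊1425/19⌋ - ⌊1425/323⌋ = 83 + 75 - 4 = 154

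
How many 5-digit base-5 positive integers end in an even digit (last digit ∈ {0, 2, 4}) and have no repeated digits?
Last∈{0,2,4}. Last=0: 24. Last nonzero: 2×3×P(3,3) = 36. Total = 60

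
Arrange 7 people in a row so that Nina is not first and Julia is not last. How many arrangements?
By inclusion-exclusion: 7! - 2×(7-1)! + (7-2)! = 5040 - 1440 + 120 = 3720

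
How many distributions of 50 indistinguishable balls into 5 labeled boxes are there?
C(50+5-1, 5-1) = C(54, 4) = 316251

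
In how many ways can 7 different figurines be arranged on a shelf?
7! = 5040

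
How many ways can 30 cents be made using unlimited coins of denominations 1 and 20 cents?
Coefficient of x^30 in 1/(1-x^1) · 1/(1-x^20). Use j coins of 20 for j = 0..⌊30/20⌋ = 1, the rest in 1s: 1 + 1 = 2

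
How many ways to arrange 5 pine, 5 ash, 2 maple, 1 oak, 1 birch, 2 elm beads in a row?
16! / (5! × 5! × 2! × 1! × 1! × 2!) = 363242880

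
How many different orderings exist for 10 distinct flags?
10! = 3628800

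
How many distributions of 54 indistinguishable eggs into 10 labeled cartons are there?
C(54+10-1, 10-1) = C(63, 9) = 23667689815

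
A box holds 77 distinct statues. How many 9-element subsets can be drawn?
C(77,9) = 77!/(9!×68!) = 161322559475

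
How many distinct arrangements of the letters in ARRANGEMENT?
11! / (2! × 2! × 2! × 1! × 2! × 1! × 1!) = 2494800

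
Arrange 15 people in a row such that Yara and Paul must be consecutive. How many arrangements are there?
Treat the 2 as one block: (15-2+1)! × 2! = 87178291200 × 2 = 174356582400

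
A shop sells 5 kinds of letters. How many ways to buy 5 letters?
C(5+5-1, 5-1) = C(9, 4) = 126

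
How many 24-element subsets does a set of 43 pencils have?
C(43,24) = 43!/(24!×19!) = 800472431850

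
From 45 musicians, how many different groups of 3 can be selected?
C(45,3) = 45!/(3!×42!) = 14190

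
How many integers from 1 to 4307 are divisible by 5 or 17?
⌊4307/5⌋ + ⌊4307/17⌋ - ⌊4307/85⌋ = 861 + 253 - 50 = 1064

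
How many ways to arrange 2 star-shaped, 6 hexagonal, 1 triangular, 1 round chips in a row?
10! / (2! × 6! × 1! × 1!) = 2520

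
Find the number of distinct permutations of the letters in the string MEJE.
4! / (1! × 2! × 1!) = 12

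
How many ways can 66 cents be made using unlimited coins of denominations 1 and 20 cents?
Coefficient of x^66 in 1/(1-x^1) · 1/(1-x^20). Use j coins of 20 for j = 0..⌊66/20⌋ = 3, the rest in 1s: 3 + 1 = 4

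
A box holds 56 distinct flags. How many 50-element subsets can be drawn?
C(56,50) = 56!/(50!×6!) = 32468436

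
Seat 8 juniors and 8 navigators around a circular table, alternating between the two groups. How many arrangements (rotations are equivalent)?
Fix one of the juniors: (8-1)! ways for the remaining juniors, × 8! ways for the navigators = 5040 × 40320 = 203212800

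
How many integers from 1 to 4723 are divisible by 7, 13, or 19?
⌊4723/7⌋+⌊4723/13⌋+⌊4723/19⌋ - ⌊4723/91⌋-⌊4723/133⌋-⌊4723/247⌋ + ⌊4723/1729⌋ = 674+363+248 - 51-35-19 + 2 = 1182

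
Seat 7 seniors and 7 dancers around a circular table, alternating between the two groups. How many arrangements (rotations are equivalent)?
Fix one of the seniors: (7-1)! ways for the remaining seniors, × 7! ways for the dancers = 720 × 5040 = 3628800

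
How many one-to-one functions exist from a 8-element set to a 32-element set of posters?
P(32,8) = 32!/(32-8)! = 424097856000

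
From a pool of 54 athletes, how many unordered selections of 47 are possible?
C(54,47) = 54!/(47!×7!) = 177100560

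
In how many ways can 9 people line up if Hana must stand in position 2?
Fix one position: (9-1)! = 40320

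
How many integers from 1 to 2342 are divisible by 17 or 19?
⌊2342/17⌋ + ⌊2342/19⌋ - ⌊2342/323⌋ = 137 + 123 - 7 = 253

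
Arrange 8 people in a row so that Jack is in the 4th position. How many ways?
Fix one position: (8-1)! = 5040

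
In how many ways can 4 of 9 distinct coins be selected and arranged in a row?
P(9,4) = 9!/(9-4)! = 3024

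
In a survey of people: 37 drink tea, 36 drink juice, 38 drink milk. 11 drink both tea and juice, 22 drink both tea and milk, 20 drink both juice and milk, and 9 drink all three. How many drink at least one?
|A∪B∪C| = 37+36+38-11-22-20+9 = 67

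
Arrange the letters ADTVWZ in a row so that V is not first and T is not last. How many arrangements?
By inclusion-exclusion: 6! - 2×(6-1)! + (6-2)! = 720 - 240 + 24 = 504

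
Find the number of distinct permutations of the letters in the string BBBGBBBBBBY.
11! / (1! × 1! × 9!) = 110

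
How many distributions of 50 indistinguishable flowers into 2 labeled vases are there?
C(50+2-1, 2-1) = C(51, 1) = 51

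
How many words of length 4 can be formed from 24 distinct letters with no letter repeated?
P(24,4) = 24!/(24-4)! = 255024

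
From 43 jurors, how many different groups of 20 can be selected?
C(43,20) = 43!/(20!×23!) = 960566918220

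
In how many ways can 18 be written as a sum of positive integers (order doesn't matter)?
Pentagonal recurrence p(n) = p(n-1) + p(n-2) - p(n-5) - p(n-7) + p(n-12) + p(n-15) - ... gives p(0..17) = 1, 1, 2, 3, 5, 7, 11, 15, 22, 30, 42, 56, 77, 101, 135, 176, 231, 297. p(18) = p(17) + p(16) - p(13) - p(11) + p(6) + p(3) = 297 + 231 - 101 - 56 + 11 + 3 = 385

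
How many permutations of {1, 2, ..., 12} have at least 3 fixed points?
Exactly j fixed points: C(12,j)·!(12-j); sum over j ≥ 3 (derangement numbers via !m = (m-1)·(!(m-1) + !(m-2)): !0..!9 = 1, 0, 1, 2, 9, 44, 265, 1854, 14833, 133496). Σ_{j=3}^{12} C(12,j)·!(12-j) = C(12,3)·!9 + C(12,4)·!8 + C(12,5)·!7 + C(12,6)·!6 + C(12,7)·!5 + C(12,8)·!4 + C(12,9)·!3 + C(12,10)·!2 + C(12,11)·!1 + C(12,12)·!0 = 220·133496 + 495·14833 + 792·1854 + 924·265 + 792·44 + 495·9 + 220·2 + 66·1 + 12·0 + 1·1 = 38464493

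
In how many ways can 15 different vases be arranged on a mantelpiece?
15! = 1307674368000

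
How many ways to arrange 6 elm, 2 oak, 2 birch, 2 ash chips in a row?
12! / (6! × 2! × 2! × 2!) = 83160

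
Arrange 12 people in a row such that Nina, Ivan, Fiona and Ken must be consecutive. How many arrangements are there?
Treat the 4 as one block: (12-4+1)! × 4! = 362880 × 24 = 8709120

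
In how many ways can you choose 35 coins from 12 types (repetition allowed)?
C(35+12-1, 12-1) = C(46, 11) = 13340783196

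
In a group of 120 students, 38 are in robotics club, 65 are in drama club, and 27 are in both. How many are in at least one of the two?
|A∪B| = |A| + |B| - |A∩B| = 38 + 65 - 27 = 76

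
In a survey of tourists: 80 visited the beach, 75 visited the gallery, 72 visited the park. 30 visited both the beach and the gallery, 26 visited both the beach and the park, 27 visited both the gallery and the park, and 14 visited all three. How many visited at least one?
|A∪B∪C| = 80+75+72-30-26-27+14 = 158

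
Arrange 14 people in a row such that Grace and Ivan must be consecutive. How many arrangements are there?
Treat the 2 as one block: (14-2+1)! × 2! = 6227020800 × 2 = 12454041600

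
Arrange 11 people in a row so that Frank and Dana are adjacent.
Treat as block: (11-1)! × 2! = 3628800 × 2 = 7257600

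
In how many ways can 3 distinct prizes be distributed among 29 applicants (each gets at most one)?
P(29,3) = 29!/(29-3)! = 21924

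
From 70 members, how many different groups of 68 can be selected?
C(70,68) = 70!/(68!×2!) = 2415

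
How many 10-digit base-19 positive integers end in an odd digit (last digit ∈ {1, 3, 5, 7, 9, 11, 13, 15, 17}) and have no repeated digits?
Last∈{1,3,5,7,9,11,13,15,17}. Last=0: 0. Last nonzero: 9×17×P(17,8) = 149967417600. Total = 149967417600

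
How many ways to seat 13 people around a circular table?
Circular: fix one position, arrange the rest. (13-1)! = 479001600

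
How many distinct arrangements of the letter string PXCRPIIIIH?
10! / (1! × 1! × 1! × 2! × 1! × 4!) = 75600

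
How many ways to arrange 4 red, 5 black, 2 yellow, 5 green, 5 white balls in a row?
21! / (4! × 5! × 2! × 5! × 5!) = 615969113760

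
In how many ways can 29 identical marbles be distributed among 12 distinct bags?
C(29+12-1, 12-1) = C(40, 11) = 2311801440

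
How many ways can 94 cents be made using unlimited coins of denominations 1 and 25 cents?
Coefficient of x^94 in 1/(1-x^1) · 1/(1-x^25). Use j coins of 25 for j = 0..⌊94/25⌋ = 3, the rest in 1s: 3 + 1 = 4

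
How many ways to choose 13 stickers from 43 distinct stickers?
C(43,13) = 43!/(13!×30!) = 36576848168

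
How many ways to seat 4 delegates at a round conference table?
Circular: fix one position, arrange the rest. (4-1)! = 6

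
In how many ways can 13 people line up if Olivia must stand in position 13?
Fix one position: (13-1)! = 479001600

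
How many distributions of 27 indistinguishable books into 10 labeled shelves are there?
C(27+10-1, 10-1) = C(36, 9) = 94143280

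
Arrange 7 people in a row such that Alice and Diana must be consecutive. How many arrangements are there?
Treat the 2 as one block: (7-2+1)! × 2! = 720 × 2 = 1440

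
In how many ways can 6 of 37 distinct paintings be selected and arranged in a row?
P(37,6) = 37!/(37-6)! = 1673844480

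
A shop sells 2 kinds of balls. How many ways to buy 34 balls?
C(34+2-1, 2-1) = C(35, 1) = 35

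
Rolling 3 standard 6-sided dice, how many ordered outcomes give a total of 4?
Coefficient of x^4 in (x + x² + ... + x^6)^3. By inclusion-exclusion on dice exceeding 6: Σ_j (-1)^j C(3,j)·C(4-1-6j, 2) = C(3,0)·C(3,2) = 1·3 = 3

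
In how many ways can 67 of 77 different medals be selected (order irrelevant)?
C(77,67) = 77!/(67!×10!) = 1096993404430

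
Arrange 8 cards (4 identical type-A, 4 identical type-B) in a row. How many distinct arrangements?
8! / (4! × 4!) = 70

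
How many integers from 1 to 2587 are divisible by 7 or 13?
⌊2587/7⌋ + ⌊2587/13⌋ - ⌊2587/91⌋ = 369 + 199 - 28 = 540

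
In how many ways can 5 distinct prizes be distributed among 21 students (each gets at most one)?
P(21,5) = 21!/(21-5)! = 2441880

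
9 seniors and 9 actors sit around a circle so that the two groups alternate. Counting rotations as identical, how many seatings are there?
Fix one of the seniors: (9-1)! ways for the remaining seniors, × 9! ways for the actors = 40320 × 362880 = 14631321600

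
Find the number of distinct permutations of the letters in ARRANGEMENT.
11! / (2! × 2! × 2! × 1! × 2! × 1! × 1!) = 2494800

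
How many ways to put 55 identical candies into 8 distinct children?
C(55+8-1, 8-1) = C(62, 7) = 491796152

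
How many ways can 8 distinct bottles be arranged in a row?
8! = 40320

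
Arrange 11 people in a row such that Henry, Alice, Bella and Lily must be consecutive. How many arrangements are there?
Treat the 4 as one block: (11-4+1)! × 4! = 40320 × 24 = 967680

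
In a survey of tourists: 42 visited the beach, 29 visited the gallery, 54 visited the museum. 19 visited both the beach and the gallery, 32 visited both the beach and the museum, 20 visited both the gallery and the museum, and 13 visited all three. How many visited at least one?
|A∪B∪C| = 42+29+54-19-32-20+13 = 67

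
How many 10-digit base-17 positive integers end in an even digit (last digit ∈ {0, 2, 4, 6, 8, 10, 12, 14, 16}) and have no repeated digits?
Last∈{0,2,4,6,8,10,12,14,16}. Last=0: 4151347200. Last nonzero: 8×15×P(15,8) = 31135104000. Total = 35286451200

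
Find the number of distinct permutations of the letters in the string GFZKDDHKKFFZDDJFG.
17! / (2! × 3! × 4! × 1! × 2! × 1! × 4!) = 25729704000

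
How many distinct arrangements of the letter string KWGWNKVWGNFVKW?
14! / (2! × 2! × 1! × 4! × 2! × 3!) = 75675600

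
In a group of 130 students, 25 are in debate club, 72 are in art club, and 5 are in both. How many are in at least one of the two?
|A∪B| = |A| + |B| - |A∩B| = 25 + 72 - 5 = 92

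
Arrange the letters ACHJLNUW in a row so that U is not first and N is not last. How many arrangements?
By inclusion-exclusion: 8! - 2×(8-1)! + (8-2)! = 40320 - 10080 + 720 = 30960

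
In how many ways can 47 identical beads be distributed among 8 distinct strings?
C(47+8-1, 8-1) = C(54, 7) = 177100560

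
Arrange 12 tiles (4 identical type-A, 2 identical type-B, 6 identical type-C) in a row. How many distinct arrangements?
12! / (4! × 2! × 6!) = 13860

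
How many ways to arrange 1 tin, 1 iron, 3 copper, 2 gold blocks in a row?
7! / (1! × 1! × 3! × 2!) = 420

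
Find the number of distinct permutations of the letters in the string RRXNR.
5! / (1! × 3! × 1!) = 20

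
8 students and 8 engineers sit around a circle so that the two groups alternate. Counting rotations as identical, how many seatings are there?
Fix one of the students: (8-1)! ways for the remaining students, × 8! ways for the engineers = 5040 × 40320 = 203212800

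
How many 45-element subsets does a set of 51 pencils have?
C(51,45) = 51!/(45!×6!) = 18009460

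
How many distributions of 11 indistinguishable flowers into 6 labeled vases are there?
C(11+6-1, 6-1) = C(16, 5) = 4368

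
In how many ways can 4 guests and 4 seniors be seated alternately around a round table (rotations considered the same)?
Fix one of the guests: (4-1)! ways for the remaining guests, × 4! ways for the seniors = 6 × 24 = 144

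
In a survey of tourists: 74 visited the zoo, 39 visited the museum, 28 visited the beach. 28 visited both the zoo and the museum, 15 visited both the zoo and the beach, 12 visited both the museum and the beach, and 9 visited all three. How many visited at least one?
|A∪B∪C| = 74+39+28-28-15-12+9 = 95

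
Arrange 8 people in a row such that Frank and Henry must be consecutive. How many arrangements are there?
Treat the 2 as one block: (8-2+1)! × 2! = 5040 × 2 = 10080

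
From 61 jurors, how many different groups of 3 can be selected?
C(61,3) = 61!/(3!×58!) = 35990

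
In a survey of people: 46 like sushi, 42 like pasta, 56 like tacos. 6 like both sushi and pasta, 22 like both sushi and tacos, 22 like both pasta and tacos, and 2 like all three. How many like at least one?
|A∪B∪C| = 46+42+56-6-22-22+2 = 96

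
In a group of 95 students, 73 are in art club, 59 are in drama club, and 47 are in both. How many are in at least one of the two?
|A∪B| = |A| + |B| - |A∩B| = 73 + 59 - 47 = 85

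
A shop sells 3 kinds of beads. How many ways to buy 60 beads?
C(60+3-1, 3-1) = C(62, 2) = 1891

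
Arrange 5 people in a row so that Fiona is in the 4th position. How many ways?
Fix one position: (5-1)! = 24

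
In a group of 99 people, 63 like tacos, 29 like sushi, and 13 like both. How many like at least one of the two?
|A∪B| = |A| + |B| - |A∩B| = 63 + 29 - 13 = 79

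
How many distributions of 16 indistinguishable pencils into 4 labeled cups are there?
C(16+4-1, 4-1) = C(19, 3) = 969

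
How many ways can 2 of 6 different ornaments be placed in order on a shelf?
P(6,2) = 6!/(6-2)! = 30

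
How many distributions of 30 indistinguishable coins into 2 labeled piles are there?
C(30+2-1, 2-1) = C(31, 1) = 31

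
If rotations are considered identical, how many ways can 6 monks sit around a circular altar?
Circular: fix one position, arrange the rest. (6-1)! = 120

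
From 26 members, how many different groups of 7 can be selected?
C(26,7) = 26!/(7!×19!) = 657800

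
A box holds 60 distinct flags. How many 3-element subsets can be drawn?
C(60,3) = 60!/(3!×57!) = 34220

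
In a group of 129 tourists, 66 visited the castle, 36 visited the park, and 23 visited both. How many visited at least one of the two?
|A∪B| = |A| + |B| - |A∩B| = 66 + 36 - 23 = 79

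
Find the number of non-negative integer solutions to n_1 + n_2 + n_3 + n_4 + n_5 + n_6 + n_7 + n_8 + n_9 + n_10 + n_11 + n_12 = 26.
C(26+12-1, 12-1) = C(37, 11) = 854992152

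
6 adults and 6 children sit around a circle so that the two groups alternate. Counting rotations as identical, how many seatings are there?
Fix one of the adults: (6-1)! ways for the remaining adults, × 6! ways for the children = 120 × 720 = 86400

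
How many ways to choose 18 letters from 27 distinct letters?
C(27,18) = 27!/(18!×9!) = 4686825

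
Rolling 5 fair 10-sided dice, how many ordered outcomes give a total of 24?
Coefficient of x^24 in (x + x² + ... + x^10)^5. By inclusion-exclusion on dice exceeding 10: Σ_j (-1)^j C(5,j)·C(24-1-10j, 4) = C(5,0)·C(23,4) - C(5,1)·C(13,4) = 1·8855 - 5·715 = 5280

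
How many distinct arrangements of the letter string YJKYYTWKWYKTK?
13! / (2! × 2! × 4! × 4! × 1!) = 2702700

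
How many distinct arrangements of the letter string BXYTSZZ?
7! / (2! × 1! × 1! × 1! × 1! × 1!) = 2520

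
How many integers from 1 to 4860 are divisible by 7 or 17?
⌊4860/7⌋ + ⌊4860/17⌋ - ⌊4860/119⌋ = 694 + 285 - 40 = 939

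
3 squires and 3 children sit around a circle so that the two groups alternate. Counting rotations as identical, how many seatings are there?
Fix one of the squires: (3-1)! ways for the remaining squires, × 3! ways for the children = 2 × 6 = 12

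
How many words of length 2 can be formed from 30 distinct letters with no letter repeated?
P(30,2) = 30!/(30-2)! = 870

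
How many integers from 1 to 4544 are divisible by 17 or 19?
⌊4544/17⌋ + ⌊4544/19⌋ - ⌊4544/323⌋ = 267 + 239 - 14 = 492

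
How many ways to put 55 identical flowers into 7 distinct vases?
C(55+7-1, 7-1) = C(61, 6) = 55525372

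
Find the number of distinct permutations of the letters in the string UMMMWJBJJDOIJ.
13! / (1! × 3! × 1! × 1! × 1! × 1! × 1! × 4!) = 43243200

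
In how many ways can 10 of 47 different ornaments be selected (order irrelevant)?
C(47,10) = 47!/(10!×37!) = 5178066751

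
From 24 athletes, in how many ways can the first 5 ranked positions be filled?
P(24,5) = 24!/(24-5)! = 5100480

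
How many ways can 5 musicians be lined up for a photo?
5! = 120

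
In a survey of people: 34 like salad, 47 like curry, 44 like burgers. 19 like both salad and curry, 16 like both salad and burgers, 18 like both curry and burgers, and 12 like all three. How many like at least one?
|A∪B∪C| = 34+47+44-19-16-18+12 = 84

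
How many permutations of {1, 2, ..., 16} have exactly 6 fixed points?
Choose the 6 fixed points C(16,6) = 8008, derange the rest: !10 = Σ_{j=0}^{10} (-1)^j·10!/j! = 3628800 - 3628800 + 1814400 - 604800 + 151200 - 30240 + 5040 - 720 + 90 - 10 + 1 = 1334961. Product = 8008 × 1334961 = 10690367688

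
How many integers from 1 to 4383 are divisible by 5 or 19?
⌊4383/5⌋ + ⌊4383/19⌋ - ⌊4383/95⌋ = 876 + 230 - 46 = 1060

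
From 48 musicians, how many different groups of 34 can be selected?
C(48,34) = 48!/(34!×14!) = 482320623240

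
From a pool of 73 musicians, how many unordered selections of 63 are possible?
C(73,63) = 73!/(63!×10!) = 621324937376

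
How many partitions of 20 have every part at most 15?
Let r_j(i) = number of partitions of i into parts ≤ j, for i = 0..20. r_1(i) = 1 for all i; r_j(i) = r_{j-1}(i) + r_j(i-j). Rows j = 2..15: ≤2: 1 1 2 2 3 3 4 4 5 5 6 6 7 7 8 8 9 9 10 10 11; ≤3: 1 1 2 3 4 5 7 8 10 12 14 16 19 21 24 27 30 33 37 40 44; ≤4: 1 1 2 3 5 6 9 11 15 18 23 27 34 39 47 54 64 72 84 94 108; ≤5: 1 1 2 3 5 7 10 13 18 23 30 37 47 57 70 84 101 119 141 164 192; ≤6: 1 1 2 3 5 7 11 14 20 26 35 44 58 71 90 110 136 163 199 235 282; ≤7: 1 1 2 3 5 7 11 15 21 28 38 49 65 82 105 131 164 201 248 300 364; ≤8: 1 1 2 3 5 7 11 15 22 29 40 52 70 89 116 146 186 230 288 352 434; ≤9: 1 1 2 3 5 7 11 15 22 30 41 54 73 94 123 157 201 252 318 393 488; ≤10: 1 1 2 3 5 7 11 15 22 30 42 55 75 97 128 164 212 267 340 423 530; ≤11: 1 1 2 3 5 7 11 15 22 30 42 56 76 99 131 169 219 278 355 445 560; ≤12: 1 1 2 3 5 7 11 15 22 30 42 56 77 100 133 172 224 285 366 460 582; ≤13: 1 1 2 3 5 7 11 15 22 30 42 56 77 101 134 174 227 290 373 471 597; ≤14: 1 1 2 3 5 7 11 15 22 30 42 56 77 101 135 175 229 293 378 478 608; ≤15: 1 1 2 3 5 7 11 15 22 30 42 56 77 101 135 176 230 295 381 483 615. r_15(20) = 615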